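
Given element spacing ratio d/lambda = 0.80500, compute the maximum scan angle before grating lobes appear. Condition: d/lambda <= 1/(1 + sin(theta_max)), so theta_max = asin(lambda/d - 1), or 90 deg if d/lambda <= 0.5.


lambda/d - 1 = 1/0.80500 - 1 = 0.2422360
theta_max = asin(0.2422360) = 14.02 deg

14.02 deg


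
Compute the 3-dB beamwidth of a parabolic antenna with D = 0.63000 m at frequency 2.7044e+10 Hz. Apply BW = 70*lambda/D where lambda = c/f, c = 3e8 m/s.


lambda = c / f = 3.0000e+08 / 2.7044e+10 = 0.01109303 m
BW = 70 * 0.01109303 / 0.63000 = 1.233 deg

1.233 deg


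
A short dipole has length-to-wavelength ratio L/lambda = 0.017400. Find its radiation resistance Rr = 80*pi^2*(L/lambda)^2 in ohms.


Rr = 80 * pi^2 * (0.017400)^2 = 80 * 9.869604 * 3.027600e-04 = 0.2390 ohm

0.2390 ohm


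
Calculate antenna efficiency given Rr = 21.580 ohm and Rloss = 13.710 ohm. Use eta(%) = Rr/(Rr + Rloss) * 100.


eta = 21.580 / (21.580 + 13.710) * 100 = 61.15%

61.15%


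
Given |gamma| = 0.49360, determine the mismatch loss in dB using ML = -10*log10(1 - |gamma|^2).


ML = -10 * log10(1 - 0.49360^2) = -10 * log10(0.75635904) = 1.213 dB

1.213 dB


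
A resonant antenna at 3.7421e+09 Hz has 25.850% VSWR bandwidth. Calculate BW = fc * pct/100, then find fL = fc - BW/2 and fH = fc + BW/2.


BW = 3.7421e+09 * 25.850/100 = 9.673328e+08 Hz
fL = 3.7421e+09 - 9.673328e+08/2 = 3.258e+09 Hz
fH = 3.7421e+09 + 9.673328e+08/2 = 4.226e+09 Hz

BW=9.673e+08 Hz, fL=3.258e+09 Hz, fH=4.226e+09 Hz


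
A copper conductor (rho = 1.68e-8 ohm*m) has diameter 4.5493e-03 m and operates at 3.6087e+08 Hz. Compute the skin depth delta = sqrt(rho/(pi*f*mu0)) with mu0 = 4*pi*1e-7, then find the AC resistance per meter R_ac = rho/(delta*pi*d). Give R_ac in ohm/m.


delta = sqrt(1.68e-8 / (pi * 3.6087e+08 * 4*pi*1e-7)) = 3.433993e-06 m
R_ac = 1.68e-8 / (3.433993e-06 * pi * 4.5493e-03) = 0.3423 ohm/m

0.3423 ohm/m


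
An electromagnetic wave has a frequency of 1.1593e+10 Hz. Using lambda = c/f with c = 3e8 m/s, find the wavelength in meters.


lambda = c / f = 3.0000e+08 / 1.1593e+10 = 0.02588 m

0.02588 m


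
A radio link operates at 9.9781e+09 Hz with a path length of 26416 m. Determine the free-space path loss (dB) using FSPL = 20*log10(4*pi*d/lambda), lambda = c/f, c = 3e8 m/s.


lambda = c / f = 3.0000e+08 / 9.9781e+09 = 0.03006584 m
FSPL = 20 * log10(4*pi*26416/0.03006584) = 140.9 dB

140.9 dB


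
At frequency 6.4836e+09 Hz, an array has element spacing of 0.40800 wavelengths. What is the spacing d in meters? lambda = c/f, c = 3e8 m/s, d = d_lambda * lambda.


lambda = c / f = 3.0000e+08 / 6.4836e+09 = 0.04627059 m
d = 0.40800 * 0.04627059 = 0.01888 m

0.01888 m


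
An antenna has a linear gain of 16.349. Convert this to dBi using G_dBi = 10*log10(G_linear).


G_dBi = 10 * log10(16.349) = 12.13 dBi

12.13 dBi


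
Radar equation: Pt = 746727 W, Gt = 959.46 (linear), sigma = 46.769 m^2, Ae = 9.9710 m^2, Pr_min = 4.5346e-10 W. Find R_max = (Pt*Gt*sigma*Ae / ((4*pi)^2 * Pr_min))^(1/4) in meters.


R^4 = 746727*959.46*46.769*9.9710 / ((4*pi)^2 * 4.5346e-10) = 4.665808e+18
R_max = 4.665808e+18^0.25 = 46476 m

46476 m


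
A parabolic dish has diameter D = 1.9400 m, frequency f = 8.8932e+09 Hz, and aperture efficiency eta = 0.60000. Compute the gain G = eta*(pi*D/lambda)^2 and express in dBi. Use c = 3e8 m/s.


lambda = c / f = 3.0000e+08 / 8.8932e+09 = 0.03373364 m
G_linear = 0.60000 * (pi * 1.9400 / 0.03373364)^2 = 19585.20
G_dBi = 10 * log10(19585.20) = 42.92 dBi

42.92 dBi


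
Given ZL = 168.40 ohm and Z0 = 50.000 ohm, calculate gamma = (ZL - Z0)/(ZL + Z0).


gamma = (168.40 - 50.000) / (168.40 + 50.000) = 0.5421

0.5421


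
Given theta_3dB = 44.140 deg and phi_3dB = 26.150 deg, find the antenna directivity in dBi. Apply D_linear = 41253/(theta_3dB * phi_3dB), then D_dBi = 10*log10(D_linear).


D_linear = 41253 / (44.140 * 26.150) = 35.73975
D_dBi = 10 * log10(35.73975) = 15.53 dBi

15.53 dBi


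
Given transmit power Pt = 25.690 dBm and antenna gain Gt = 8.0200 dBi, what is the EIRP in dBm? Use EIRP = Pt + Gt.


EIRP = Pt + Gt = 25.690 + 8.0200 = 33.71 dBm

33.71 dBm


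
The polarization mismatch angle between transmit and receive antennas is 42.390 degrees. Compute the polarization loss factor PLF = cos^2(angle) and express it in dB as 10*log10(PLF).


PLF_linear = cos^2(42.390 deg) = 0.5454901
PLF_dB = 10 * log10(0.5454901) = -2.632 dB

-2.632 dB


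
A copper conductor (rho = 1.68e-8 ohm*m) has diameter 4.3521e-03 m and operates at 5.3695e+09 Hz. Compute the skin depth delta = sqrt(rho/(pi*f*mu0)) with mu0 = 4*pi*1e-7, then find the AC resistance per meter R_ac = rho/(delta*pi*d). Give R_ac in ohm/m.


delta = sqrt(1.68e-8 / (pi * 5.3695e+09 * 4*pi*1e-7)) = 8.902415e-07 m
R_ac = 1.68e-8 / (8.902415e-07 * pi * 4.3521e-03) = 1.380 ohm/m

1.380 ohm/m


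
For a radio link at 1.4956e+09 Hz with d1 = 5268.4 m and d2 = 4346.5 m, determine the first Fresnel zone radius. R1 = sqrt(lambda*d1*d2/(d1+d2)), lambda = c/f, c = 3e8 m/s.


lambda = c / f = 3.0000e+08 / 1.4956e+09 = 0.2005884 m
R1 = sqrt(0.2005884 * 5268.4 * 4346.5 / (5268.4 + 4346.5)) = 21.86 m

21.86 m


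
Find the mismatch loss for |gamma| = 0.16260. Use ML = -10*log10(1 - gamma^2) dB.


ML = -10 * log10(1 - 0.16260^2) = -10 * log10(0.97356124) = 0.1164 dB

0.1164 dB


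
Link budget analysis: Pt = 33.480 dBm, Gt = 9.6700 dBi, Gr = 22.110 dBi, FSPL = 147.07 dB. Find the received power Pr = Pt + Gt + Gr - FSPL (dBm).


Pr = 33.480 + 9.6700 + 22.110 - 147.07 = -81.81 dBm

-81.81 dBm


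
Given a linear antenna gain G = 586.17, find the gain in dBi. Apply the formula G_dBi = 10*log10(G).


G_dBi = 10 * log10(586.17) = 27.68 dBi

27.68 dBi


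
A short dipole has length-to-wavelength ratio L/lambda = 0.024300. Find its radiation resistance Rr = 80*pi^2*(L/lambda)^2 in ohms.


Rr = 80 * pi^2 * (0.024300)^2 = 80 * 9.869604 * 5.904900e-04 = 0.4662 ohm

0.4662 ohm


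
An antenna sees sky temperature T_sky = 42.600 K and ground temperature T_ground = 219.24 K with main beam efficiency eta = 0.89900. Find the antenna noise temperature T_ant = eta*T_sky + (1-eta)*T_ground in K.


T_ant = 0.89900 * 42.600 + (1 - 0.89900) * 219.24 = 60.44 K

60.44 K


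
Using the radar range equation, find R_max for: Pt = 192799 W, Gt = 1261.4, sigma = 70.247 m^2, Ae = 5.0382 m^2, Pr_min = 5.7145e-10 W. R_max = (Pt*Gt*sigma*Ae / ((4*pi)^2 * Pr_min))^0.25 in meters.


R^4 = 192799*1261.4*70.247*5.0382 / ((4*pi)^2 * 5.7145e-10) = 9.538121e+17
R_max = 9.538121e+17^0.25 = 31251 m

31251 m


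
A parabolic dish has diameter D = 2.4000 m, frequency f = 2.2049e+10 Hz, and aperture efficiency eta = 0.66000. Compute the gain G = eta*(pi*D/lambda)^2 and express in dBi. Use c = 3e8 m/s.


lambda = c / f = 3.0000e+08 / 2.2049e+10 = 0.01360606 m
G_linear = 0.66000 * (pi * 2.4000 / 0.01360606)^2 = 202675.6
G_dBi = 10 * log10(202675.6) = 53.07 dBi

53.07 dBi


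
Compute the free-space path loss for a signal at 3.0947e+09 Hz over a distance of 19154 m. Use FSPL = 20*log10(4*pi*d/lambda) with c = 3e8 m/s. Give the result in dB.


lambda = c / f = 3.0000e+08 / 3.0947e+09 = 0.09693993 m
FSPL = 20 * log10(4*pi*19154/0.09693993) = 127.9 dB

127.9 dB


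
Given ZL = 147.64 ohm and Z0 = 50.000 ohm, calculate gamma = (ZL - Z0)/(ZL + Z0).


gamma = (147.64 - 50.000) / (147.64 + 50.000) = 0.4940

0.4940


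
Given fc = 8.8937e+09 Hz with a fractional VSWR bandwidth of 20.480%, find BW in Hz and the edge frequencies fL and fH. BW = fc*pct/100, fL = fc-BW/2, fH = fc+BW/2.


BW = 8.8937e+09 * 20.480/100 = 1.821430e+09 Hz
fL = 8.8937e+09 - 1.821430e+09/2 = 7.983e+09 Hz
fH = 8.8937e+09 + 1.821430e+09/2 = 9.804e+09 Hz

BW=1.821e+09 Hz, fL=7.983e+09 Hz, fH=9.804e+09 Hz


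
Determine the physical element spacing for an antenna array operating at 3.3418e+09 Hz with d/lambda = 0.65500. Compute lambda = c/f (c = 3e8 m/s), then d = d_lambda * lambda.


lambda = c / f = 3.0000e+08 / 3.3418e+09 = 0.08977198 m
d = 0.65500 * 0.08977198 = 0.05880 m

0.05880 m


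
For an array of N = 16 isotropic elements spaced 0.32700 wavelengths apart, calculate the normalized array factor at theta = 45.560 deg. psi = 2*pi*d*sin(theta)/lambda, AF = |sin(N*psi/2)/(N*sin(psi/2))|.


psi = 2*pi*0.32700*sin(45.560 deg) = 1.466953 rad
AF = |sin(16*1.466953/2) / (16*sin(1.466953/2))| = 0.06894

0.06894


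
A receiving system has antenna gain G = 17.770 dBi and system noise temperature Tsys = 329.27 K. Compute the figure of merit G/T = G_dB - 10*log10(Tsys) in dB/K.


G/T = 17.770 - 10*log10(329.27) = 17.770 - 25.17552 = -7.406 dB/K

-7.406 dB/K


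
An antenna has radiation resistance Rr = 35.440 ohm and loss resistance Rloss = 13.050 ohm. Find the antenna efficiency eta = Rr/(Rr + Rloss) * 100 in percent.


eta = 35.440 / (35.440 + 13.050) * 100 = 73.09%

73.09%


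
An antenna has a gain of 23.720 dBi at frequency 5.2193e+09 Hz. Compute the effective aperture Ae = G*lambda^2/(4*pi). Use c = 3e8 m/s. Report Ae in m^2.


lambda = c / f = 3.0000e+08 / 5.2193e+09 = 0.05747897 m
G_linear = 10^(23.720/10) = 235.5049
Ae = G_linear * lambda^2 / (4*pi) = 235.5049 * 0.05747897^2 / (4*pi) = 0.06192 m^2

0.06192 m^2


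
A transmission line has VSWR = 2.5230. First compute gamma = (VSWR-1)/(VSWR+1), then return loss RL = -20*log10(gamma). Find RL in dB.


gamma = (2.5230 - 1) / (2.5230 + 1) = 0.4323020
RL = -20 * log10(0.4323020) = 7.284 dB

7.284 dB


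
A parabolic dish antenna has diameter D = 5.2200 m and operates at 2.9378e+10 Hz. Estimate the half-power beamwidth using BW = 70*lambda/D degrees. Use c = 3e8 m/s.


lambda = c / f = 3.0000e+08 / 2.9378e+10 = 0.01021172 m
BW = 70 * 0.01021172 / 5.2200 = 0.1369 deg

0.1369 deg


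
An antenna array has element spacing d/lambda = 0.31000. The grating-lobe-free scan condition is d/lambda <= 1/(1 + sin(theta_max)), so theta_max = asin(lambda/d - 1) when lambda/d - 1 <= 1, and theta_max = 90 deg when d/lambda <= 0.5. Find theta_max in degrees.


lambda/d - 1 = 1/0.31000 - 1 = 2.225806 >= 1
d/lambda <= 0.5, so the array can scan to endfire without grating lobes: theta_max = 90 deg

90 deg


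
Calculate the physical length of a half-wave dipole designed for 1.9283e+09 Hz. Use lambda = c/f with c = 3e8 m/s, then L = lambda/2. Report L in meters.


lambda = c / f = 3.0000e+08 / 1.9283e+09 = 0.1555775 m
L = lambda / 2 = 0.1555775 / 2 = 0.07779 m

0.07779 m


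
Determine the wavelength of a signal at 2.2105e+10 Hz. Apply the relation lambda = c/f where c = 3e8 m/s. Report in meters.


lambda = c / f = 3.0000e+08 / 2.2105e+10 = 0.01357 m

0.01357 m


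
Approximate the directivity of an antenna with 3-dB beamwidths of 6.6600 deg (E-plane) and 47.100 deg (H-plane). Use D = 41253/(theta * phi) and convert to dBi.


D_linear = 41253 / (6.6600 * 47.100) = 131.5105
D_dBi = 10 * log10(131.5105) = 21.19 dBi

21.19 dBi


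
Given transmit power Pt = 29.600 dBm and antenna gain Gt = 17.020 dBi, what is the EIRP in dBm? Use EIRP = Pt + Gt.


EIRP = Pt + Gt = 29.600 + 17.020 = 46.62 dBm

46.62 dBm


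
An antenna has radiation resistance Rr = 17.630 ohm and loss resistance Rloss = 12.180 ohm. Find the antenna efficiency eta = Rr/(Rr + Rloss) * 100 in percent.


eta = 17.630 / (17.630 + 12.180) * 100 = 59.14%

59.14%


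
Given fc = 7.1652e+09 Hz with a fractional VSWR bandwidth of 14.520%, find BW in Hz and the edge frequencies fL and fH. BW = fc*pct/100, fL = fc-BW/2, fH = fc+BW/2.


BW = 7.1652e+09 * 14.520/100 = 1.040387e+09 Hz
fL = 7.1652e+09 - 1.040387e+09/2 = 6.645e+09 Hz
fH = 7.1652e+09 + 1.040387e+09/2 = 7.685e+09 Hz

BW=1.040e+09 Hz, fL=6.645e+09 Hz, fH=7.685e+09 Hz


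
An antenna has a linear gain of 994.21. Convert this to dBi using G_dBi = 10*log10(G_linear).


G_dBi = 10 * log10(994.21) = 29.97 dBi

29.97 dBi


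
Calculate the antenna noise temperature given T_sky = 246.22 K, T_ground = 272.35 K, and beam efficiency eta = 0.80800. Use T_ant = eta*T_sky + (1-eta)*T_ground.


T_ant = 0.80800 * 246.22 + (1 - 0.80800) * 272.35 = 251.2 K

251.2 K


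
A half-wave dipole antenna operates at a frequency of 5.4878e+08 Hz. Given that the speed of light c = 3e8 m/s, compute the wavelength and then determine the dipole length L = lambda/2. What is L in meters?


lambda = c / f = 3.0000e+08 / 5.4878e+08 = 0.5466672 m
L = lambda / 2 = 0.5466672 / 2 = 0.2733 m

0.2733 m


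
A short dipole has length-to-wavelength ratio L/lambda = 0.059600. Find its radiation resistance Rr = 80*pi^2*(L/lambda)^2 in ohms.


Rr = 80 * pi^2 * (0.059600)^2 = 80 * 9.869604 * 3.552160e-03 = 2.805 ohm

2.805 ohm


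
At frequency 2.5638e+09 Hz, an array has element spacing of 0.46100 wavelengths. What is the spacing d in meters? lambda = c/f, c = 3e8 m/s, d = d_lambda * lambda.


lambda = c / f = 3.0000e+08 / 2.5638e+09 = 0.1170138 m
d = 0.46100 * 0.1170138 = 0.05394 m

0.05394 m


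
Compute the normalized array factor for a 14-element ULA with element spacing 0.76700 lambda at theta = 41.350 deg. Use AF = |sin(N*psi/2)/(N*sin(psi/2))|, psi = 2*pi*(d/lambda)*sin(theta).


psi = 2*pi*0.76700*sin(41.350 deg) = 3.183840 rad
AF = |sin(14*3.183840/2) / (14*sin(3.183840/2))| = 0.02082

0.02082


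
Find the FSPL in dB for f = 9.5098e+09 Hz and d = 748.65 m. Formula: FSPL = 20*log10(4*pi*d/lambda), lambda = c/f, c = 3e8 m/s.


lambda = c / f = 3.0000e+08 / 9.5098e+09 = 0.03154640 m
FSPL = 20 * log10(4*pi*748.65/0.03154640) = 109.5 dB

109.5 dB


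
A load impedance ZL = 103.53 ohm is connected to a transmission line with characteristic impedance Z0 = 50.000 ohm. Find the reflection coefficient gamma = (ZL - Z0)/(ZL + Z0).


gamma = (103.53 - 50.000) / (103.53 + 50.000) = 0.3487

0.3487


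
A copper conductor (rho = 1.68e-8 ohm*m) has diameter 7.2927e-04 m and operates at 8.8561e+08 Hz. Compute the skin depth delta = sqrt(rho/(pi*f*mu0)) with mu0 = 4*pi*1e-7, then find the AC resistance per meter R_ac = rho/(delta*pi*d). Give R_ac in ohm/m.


delta = sqrt(1.68e-8 / (pi * 8.8561e+08 * 4*pi*1e-7)) = 2.192065e-06 m
R_ac = 1.68e-8 / (2.192065e-06 * pi * 7.2927e-04) = 3.345 ohm/m

3.345 ohm/m


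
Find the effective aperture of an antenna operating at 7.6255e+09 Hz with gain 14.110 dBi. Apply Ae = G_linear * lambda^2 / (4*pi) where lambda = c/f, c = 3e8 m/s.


lambda = c / f = 3.0000e+08 / 7.6255e+09 = 0.03934168 m
G_linear = 10^(14.110/10) = 25.76321
Ae = G_linear * lambda^2 / (4*pi) = 25.76321 * 0.03934168^2 / (4*pi) = 3.173e-03 m^2

3.173e-03 m^2


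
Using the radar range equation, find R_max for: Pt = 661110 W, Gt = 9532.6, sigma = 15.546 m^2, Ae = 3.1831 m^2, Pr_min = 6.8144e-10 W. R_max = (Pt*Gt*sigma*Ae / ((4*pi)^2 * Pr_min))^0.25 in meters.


R^4 = 661110*9532.6*15.546*3.1831 / ((4*pi)^2 * 6.8144e-10) = 2.898055e+18
R_max = 2.898055e+18^0.25 = 41260 m

41260 m


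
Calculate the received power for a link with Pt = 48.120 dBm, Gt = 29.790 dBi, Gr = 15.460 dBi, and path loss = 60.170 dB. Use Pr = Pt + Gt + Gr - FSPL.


Pr = 48.120 + 29.790 + 15.460 - 60.170 = 33.20 dBm

33.20 dBm


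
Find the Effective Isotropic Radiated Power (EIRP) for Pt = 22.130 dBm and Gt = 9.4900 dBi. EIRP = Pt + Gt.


EIRP = Pt + Gt = 22.130 + 9.4900 = 31.62 dBm

31.62 dBm


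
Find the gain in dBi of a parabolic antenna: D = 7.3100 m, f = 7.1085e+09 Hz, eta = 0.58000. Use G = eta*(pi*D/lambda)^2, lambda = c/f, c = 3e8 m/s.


lambda = c / f = 3.0000e+08 / 7.1085e+09 = 0.04220300 m
G_linear = 0.58000 * (pi * 7.3100 / 0.04220300)^2 = 171741.7
G_dBi = 10 * log10(171741.7) = 52.35 dBi

52.35 dBi


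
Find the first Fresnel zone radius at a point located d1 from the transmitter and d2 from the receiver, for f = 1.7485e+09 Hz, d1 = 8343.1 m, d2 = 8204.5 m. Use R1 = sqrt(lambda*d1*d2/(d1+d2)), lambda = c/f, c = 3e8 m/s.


lambda = c / f = 3.0000e+08 / 1.7485e+09 = 0.1715756 m
R1 = sqrt(0.1715756 * 8343.1 * 8204.5 / (8343.1 + 8204.5)) = 26.64 m

26.64 m


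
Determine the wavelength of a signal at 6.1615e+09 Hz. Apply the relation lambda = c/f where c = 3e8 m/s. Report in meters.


lambda = c / f = 3.0000e+08 / 6.1615e+09 = 0.04869 m

0.04869 m


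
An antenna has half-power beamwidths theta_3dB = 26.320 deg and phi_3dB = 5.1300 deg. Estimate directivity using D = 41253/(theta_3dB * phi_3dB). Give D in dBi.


D_linear = 41253 / (26.320 * 5.1300) = 305.5289
D_dBi = 10 * log10(305.5289) = 24.85 dBi

24.85 dBi


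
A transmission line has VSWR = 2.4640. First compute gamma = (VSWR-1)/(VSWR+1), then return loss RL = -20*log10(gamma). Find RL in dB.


gamma = (2.4640 - 1) / (2.4640 + 1) = 0.4226328
RL = -20 * log10(0.4226328) = 7.481 dB

7.481 dB


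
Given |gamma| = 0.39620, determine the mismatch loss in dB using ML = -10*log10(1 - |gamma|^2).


ML = -10 * log10(1 - 0.39620^2) = -10 * log10(0.84302556) = 0.7416 dB

0.7416 dB


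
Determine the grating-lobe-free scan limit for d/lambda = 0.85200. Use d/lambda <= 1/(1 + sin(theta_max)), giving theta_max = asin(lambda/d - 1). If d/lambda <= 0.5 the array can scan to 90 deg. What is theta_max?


lambda/d - 1 = 1/0.85200 - 1 = 0.1737089
theta_max = asin(0.1737089) = 10.00 deg

10.00 deg


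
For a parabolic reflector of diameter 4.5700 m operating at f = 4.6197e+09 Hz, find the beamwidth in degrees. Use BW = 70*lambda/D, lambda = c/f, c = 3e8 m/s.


lambda = c / f = 3.0000e+08 / 4.6197e+09 = 0.06493928 m
BW = 70 * 0.06493928 / 4.5700 = 0.9947 deg

0.9947 deg


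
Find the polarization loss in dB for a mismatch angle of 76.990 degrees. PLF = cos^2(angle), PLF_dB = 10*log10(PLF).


PLF_linear = cos^2(76.990 deg) = 0.05067951
PLF_dB = 10 * log10(0.05067951) = -12.95 dB

-12.95 dB


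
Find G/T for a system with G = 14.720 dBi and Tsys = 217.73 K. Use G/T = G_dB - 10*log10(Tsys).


G/T = 14.720 - 10*log10(217.73) = 14.720 - 23.37918 = -8.659 dB/K

-8.659 dB/K


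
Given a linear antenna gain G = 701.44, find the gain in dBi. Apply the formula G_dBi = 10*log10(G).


G_dBi = 10 * log10(701.44) = 28.46 dBi

28.46 dBi


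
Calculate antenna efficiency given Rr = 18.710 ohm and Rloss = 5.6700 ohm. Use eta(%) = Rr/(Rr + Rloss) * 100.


eta = 18.710 / (18.710 + 5.6700) * 100 = 76.74%

76.74%


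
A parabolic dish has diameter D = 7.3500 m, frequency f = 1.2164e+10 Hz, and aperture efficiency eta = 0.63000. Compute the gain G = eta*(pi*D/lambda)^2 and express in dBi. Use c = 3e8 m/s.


lambda = c / f = 3.0000e+08 / 1.2164e+10 = 0.02466294 m
G_linear = 0.63000 * (pi * 7.3500 / 0.02466294)^2 = 552236.7
G_dBi = 10 * log10(552236.7) = 57.42 dBi

57.42 dBi


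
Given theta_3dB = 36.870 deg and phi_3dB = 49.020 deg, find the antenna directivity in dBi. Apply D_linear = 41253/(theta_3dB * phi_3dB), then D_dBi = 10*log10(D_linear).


D_linear = 41253 / (36.870 * 49.020) = 22.82491
D_dBi = 10 * log10(22.82491) = 13.58 dBi

13.58 dBi


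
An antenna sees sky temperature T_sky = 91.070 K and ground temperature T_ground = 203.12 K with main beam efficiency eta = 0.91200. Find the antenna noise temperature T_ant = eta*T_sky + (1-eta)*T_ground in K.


T_ant = 0.91200 * 91.070 + (1 - 0.91200) * 203.12 = 100.9 K

100.9 K


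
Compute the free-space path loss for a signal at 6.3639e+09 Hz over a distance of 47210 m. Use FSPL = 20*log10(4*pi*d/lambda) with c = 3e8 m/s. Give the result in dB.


lambda = c / f = 3.0000e+08 / 6.3639e+09 = 0.04714090 m
FSPL = 20 * log10(4*pi*47210/0.04714090) = 142.0 dB

142.0 dB


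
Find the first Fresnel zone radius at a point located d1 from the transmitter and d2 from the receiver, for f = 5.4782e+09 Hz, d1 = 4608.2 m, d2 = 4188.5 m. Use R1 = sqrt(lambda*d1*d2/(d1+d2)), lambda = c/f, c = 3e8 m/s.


lambda = c / f = 3.0000e+08 / 5.4782e+09 = 0.05476251 m
R1 = sqrt(0.05476251 * 4608.2 * 4188.5 / (4608.2 + 4188.5)) = 10.96 m

10.96 m


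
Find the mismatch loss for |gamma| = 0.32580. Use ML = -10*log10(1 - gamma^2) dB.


ML = -10 * log10(1 - 0.32580^2) = -10 * log10(0.89385436) = 0.4873 dB

0.4873 dB


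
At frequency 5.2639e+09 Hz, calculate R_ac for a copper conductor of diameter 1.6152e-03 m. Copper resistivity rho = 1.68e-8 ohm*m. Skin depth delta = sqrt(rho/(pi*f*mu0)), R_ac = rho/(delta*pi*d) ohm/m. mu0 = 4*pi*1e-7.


delta = sqrt(1.68e-8 / (pi * 5.2639e+09 * 4*pi*1e-7)) = 8.991268e-07 m
R_ac = 1.68e-8 / (8.991268e-07 * pi * 1.6152e-03) = 3.682 ohm/m

3.682 ohm/m


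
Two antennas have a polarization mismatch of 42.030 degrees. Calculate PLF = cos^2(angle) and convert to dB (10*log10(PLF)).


PLF_linear = cos^2(42.030 deg) = 0.5517435
PLF_dB = 10 * log10(0.5517435) = -2.583 dB

-2.583 dB


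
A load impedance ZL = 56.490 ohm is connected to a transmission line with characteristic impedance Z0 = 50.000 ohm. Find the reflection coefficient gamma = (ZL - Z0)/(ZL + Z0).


gamma = (56.490 - 50.000) / (56.490 + 50.000) = 0.06094

0.06094


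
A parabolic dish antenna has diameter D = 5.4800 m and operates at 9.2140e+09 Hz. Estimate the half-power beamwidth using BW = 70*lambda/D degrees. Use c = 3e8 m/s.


lambda = c / f = 3.0000e+08 / 9.2140e+09 = 0.03255915 m
BW = 70 * 0.03255915 / 5.4800 = 0.4159 deg

0.4159 deg


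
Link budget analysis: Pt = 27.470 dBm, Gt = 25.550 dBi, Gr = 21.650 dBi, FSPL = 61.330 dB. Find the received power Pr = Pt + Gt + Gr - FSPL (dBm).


Pr = 27.470 + 25.550 + 21.650 - 61.330 = 13.34 dBm

13.34 dBm


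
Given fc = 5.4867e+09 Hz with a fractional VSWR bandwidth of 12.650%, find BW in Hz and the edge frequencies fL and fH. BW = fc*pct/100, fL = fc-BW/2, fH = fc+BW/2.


BW = 5.4867e+09 * 12.650/100 = 6.940676e+08 Hz
fL = 5.4867e+09 - 6.940676e+08/2 = 5.140e+09 Hz
fH = 5.4867e+09 + 6.940676e+08/2 = 5.834e+09 Hz

BW=6.941e+08 Hz, fL=5.140e+09 Hz, fH=5.834e+09 Hz


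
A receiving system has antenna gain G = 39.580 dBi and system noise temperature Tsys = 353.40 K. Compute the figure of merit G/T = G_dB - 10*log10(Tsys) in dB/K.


G/T = 39.580 - 10*log10(353.40) = 39.580 - 25.48267 = 14.10 dB/K

14.10 dB/K


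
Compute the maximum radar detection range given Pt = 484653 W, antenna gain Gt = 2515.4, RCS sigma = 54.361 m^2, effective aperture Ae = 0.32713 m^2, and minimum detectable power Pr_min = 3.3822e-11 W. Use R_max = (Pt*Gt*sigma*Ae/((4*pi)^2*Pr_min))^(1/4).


R^4 = 484653*2515.4*54.361*0.32713 / ((4*pi)^2 * 3.3822e-11) = 4.059072e+18
R_max = 4.059072e+18^0.25 = 44886 m

44886 m


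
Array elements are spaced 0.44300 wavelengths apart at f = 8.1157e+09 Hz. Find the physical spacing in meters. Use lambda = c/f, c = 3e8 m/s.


lambda = c / f = 3.0000e+08 / 8.1157e+09 = 0.03696539 m
d = 0.44300 * 0.03696539 = 0.01638 m

0.01638 m


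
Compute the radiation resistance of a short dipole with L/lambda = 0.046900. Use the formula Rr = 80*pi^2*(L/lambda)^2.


Rr = 80 * pi^2 * (0.046900)^2 = 80 * 9.869604 * 2.199610e-03 = 1.737 ohm

1.737 ohm


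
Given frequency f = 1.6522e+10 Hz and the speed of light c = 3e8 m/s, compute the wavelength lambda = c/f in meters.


lambda = c / f = 3.0000e+08 / 1.6522e+10 = 0.01816 m

0.01816 m


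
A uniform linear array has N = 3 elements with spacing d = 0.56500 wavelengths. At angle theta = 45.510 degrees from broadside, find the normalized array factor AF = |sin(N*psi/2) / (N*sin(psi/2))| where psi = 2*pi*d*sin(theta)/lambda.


psi = 2*pi*0.56500*sin(45.510 deg) = 2.532473 rad
AF = |sin(3*2.532473/2) / (3*sin(2.532473/2))| = 0.2134

0.2134


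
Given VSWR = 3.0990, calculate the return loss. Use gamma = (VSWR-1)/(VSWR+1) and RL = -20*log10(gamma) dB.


gamma = (3.0990 - 1) / (3.0990 + 1) = 0.5120761
RL = -20 * log10(0.5120761) = 5.813 dB

5.813 dB


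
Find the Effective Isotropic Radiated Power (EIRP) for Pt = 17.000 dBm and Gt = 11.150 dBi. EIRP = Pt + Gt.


EIRP = Pt + Gt = 17.000 + 11.150 = 28.15 dBm

28.15 dBm


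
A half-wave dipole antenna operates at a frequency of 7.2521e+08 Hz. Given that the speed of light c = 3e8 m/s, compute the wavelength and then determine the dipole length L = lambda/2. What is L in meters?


lambda = c / f = 3.0000e+08 / 7.2521e+08 = 0.4136733 m
L = lambda / 2 = 0.4136733 / 2 = 0.2068 m

0.2068 m


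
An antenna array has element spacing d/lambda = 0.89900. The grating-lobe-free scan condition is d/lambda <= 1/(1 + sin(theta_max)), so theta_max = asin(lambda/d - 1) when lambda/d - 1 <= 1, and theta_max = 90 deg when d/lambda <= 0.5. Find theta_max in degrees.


lambda/d - 1 = 1/0.89900 - 1 = 0.1123471
theta_max = asin(0.1123471) = 6.451 deg

6.451 deg


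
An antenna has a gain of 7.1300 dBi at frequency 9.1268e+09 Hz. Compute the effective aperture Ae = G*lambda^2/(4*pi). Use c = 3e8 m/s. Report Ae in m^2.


lambda = c / f = 3.0000e+08 / 9.1268e+09 = 0.03287023 m
G_linear = 10^(7.1300/10) = 5.164164
Ae = G_linear * lambda^2 / (4*pi) = 5.164164 * 0.03287023^2 / (4*pi) = 4.440e-04 m^2

4.440e-04 m^2


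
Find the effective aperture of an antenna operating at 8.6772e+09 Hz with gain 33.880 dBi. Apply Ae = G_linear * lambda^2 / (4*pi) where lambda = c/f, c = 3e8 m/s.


lambda = c / f = 3.0000e+08 / 8.6772e+09 = 0.03457336 m
G_linear = 10^(33.880/10) = 2443.431
Ae = G_linear * lambda^2 / (4*pi) = 2443.431 * 0.03457336^2 / (4*pi) = 0.2324 m^2

0.2324 m^2


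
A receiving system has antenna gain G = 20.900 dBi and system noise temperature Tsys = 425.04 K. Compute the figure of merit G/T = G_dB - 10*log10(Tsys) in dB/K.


G/T = 20.900 - 10*log10(425.04) = 20.900 - 26.28430 = -5.384 dB/K

-5.384 dB/K


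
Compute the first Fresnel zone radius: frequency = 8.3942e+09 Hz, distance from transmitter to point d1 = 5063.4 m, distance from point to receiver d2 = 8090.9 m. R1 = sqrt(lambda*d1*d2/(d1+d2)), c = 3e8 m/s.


lambda = c / f = 3.0000e+08 / 8.3942e+09 = 0.03573896 m
R1 = sqrt(0.03573896 * 5063.4 * 8090.9 / (5063.4 + 8090.9)) = 10.55 m

10.55 m


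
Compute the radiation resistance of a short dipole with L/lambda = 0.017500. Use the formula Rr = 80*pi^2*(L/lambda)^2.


Rr = 80 * pi^2 * (0.017500)^2 = 80 * 9.869604 * 3.062500e-04 = 0.2418 ohm

0.2418 ohm


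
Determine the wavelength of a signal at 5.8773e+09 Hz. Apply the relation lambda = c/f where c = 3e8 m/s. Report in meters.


lambda = c / f = 3.0000e+08 / 5.8773e+09 = 0.05104 m

0.05104 m


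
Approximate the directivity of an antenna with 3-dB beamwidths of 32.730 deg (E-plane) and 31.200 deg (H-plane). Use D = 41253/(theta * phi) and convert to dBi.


D_linear = 41253 / (32.730 * 31.200) = 40.39754
D_dBi = 10 * log10(40.39754) = 16.06 dBi

16.06 dBi


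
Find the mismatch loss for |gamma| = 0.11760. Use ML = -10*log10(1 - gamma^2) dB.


ML = -10 * log10(1 - 0.11760^2) = -10 * log10(0.98617024) = 0.06048 dB

0.06048 dB


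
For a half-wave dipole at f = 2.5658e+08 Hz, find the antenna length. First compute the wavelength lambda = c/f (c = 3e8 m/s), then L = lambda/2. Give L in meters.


lambda = c / f = 3.0000e+08 / 2.5658e+08 = 1.169226 m
L = lambda / 2 = 1.169226 / 2 = 0.5846 m

0.5846 m


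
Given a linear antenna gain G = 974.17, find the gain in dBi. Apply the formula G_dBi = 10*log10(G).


G_dBi = 10 * log10(974.17) = 29.89 dBi

29.89 dBi


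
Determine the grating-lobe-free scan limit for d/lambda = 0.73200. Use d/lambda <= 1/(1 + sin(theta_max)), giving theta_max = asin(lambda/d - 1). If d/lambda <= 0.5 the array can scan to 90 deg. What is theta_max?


lambda/d - 1 = 1/0.73200 - 1 = 0.3661202
theta_max = asin(0.3661202) = 21.48 deg

21.48 deg


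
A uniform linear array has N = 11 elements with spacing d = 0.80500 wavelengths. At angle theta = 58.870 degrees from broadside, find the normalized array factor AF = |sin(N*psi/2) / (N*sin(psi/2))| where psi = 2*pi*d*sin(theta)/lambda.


psi = 2*pi*0.80500*sin(58.870 deg) = 4.329600 rad
AF = |sin(11*4.329600/2) / (11*sin(4.329600/2))| = 0.1063

0.1063


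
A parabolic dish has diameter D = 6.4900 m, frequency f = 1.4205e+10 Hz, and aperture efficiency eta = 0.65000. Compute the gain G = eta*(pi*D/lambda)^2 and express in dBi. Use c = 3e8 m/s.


lambda = c / f = 3.0000e+08 / 1.4205e+10 = 0.02111932 m
G_linear = 0.65000 * (pi * 6.4900 / 0.02111932)^2 = 605818.6
G_dBi = 10 * log10(605818.6) = 57.82 dBi

57.82 dBi


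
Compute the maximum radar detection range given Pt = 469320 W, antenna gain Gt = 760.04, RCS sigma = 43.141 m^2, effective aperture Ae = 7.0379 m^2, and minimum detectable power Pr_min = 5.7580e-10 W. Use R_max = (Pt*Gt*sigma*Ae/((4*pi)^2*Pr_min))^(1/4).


R^4 = 469320*760.04*43.141*7.0379 / ((4*pi)^2 * 5.7580e-10) = 1.191098e+18
R_max = 1.191098e+18^0.25 = 33036 m

33036 m


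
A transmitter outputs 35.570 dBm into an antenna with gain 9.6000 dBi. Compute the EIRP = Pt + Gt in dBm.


EIRP = Pt + Gt = 35.570 + 9.6000 = 45.17 dBm

45.17 dBm


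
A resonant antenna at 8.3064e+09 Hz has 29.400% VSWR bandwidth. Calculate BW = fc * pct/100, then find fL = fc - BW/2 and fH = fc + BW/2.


BW = 8.3064e+09 * 29.400/100 = 2.442082e+09 Hz
fL = 8.3064e+09 - 2.442082e+09/2 = 7.085e+09 Hz
fH = 8.3064e+09 + 2.442082e+09/2 = 9.527e+09 Hz

BW=2.442e+09 Hz, fL=7.085e+09 Hz, fH=9.527e+09 Hz


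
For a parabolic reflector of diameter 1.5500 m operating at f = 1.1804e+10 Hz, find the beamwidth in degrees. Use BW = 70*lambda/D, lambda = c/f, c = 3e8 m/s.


lambda = c / f = 3.0000e+08 / 1.1804e+10 = 0.02541511 m
BW = 70 * 0.02541511 / 1.5500 = 1.148 deg

1.148 deg


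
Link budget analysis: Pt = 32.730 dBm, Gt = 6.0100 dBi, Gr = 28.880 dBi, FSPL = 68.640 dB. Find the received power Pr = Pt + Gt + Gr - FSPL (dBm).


Pr = 32.730 + 6.0100 + 28.880 - 68.640 = -1.02 dBm

-1.02 dBm


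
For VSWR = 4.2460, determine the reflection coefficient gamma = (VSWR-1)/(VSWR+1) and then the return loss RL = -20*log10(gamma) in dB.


gamma = (4.2460 - 1) / (4.2460 + 1) = 0.6187571
RL = -20 * log10(0.6187571) = 4.170 dB

4.170 dB


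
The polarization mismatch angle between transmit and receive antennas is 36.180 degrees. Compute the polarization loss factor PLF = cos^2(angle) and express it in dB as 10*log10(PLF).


PLF_linear = cos^2(36.180 deg) = 0.6515176
PLF_dB = 10 * log10(0.6515176) = -1.861 dB

-1.861 dB


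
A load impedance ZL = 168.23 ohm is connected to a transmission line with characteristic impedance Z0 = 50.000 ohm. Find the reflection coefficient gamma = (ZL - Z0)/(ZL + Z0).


gamma = (168.23 - 50.000) / (168.23 + 50.000) = 0.5418

0.5418


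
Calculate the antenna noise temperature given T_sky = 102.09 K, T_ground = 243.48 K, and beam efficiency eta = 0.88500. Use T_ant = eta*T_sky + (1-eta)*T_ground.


T_ant = 0.88500 * 102.09 + (1 - 0.88500) * 243.48 = 118.3 K

118.3 K


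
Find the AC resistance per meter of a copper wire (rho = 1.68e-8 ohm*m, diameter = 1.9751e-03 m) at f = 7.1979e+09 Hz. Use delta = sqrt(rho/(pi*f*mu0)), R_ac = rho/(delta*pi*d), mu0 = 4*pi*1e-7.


delta = sqrt(1.68e-8 / (pi * 7.1979e+09 * 4*pi*1e-7)) = 7.689036e-07 m
R_ac = 1.68e-8 / (7.689036e-07 * pi * 1.9751e-03) = 3.521 ohm/m

3.521 ohm/m


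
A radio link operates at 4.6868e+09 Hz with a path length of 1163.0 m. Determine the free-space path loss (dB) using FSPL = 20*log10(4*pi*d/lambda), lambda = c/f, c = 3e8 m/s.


lambda = c / f = 3.0000e+08 / 4.6868e+09 = 0.06400956 m
FSPL = 20 * log10(4*pi*1163.0/0.06400956) = 107.2 dB

107.2 dB


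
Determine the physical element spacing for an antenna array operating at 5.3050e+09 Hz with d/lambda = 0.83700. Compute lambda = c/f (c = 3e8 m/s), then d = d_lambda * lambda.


lambda = c / f = 3.0000e+08 / 5.3050e+09 = 0.05655042 m
d = 0.83700 * 0.05655042 = 0.04733 m

0.04733 m


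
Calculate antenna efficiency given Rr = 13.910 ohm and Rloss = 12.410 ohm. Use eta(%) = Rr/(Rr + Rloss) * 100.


eta = 13.910 / (13.910 + 12.410) * 100 = 52.85%

52.85%


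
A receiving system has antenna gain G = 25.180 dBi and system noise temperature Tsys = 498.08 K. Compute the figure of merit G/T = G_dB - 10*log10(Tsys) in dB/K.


G/T = 25.180 - 10*log10(498.08) = 25.180 - 26.97299 = -1.793 dB/K

-1.793 dB/K


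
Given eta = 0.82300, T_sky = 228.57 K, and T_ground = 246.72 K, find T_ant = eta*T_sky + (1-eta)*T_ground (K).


T_ant = 0.82300 * 228.57 + (1 - 0.82300) * 246.72 = 231.8 K

231.8 K


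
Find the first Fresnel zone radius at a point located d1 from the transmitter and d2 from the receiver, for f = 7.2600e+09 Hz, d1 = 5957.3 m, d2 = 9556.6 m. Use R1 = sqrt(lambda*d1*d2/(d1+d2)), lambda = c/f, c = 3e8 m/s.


lambda = c / f = 3.0000e+08 / 7.2600e+09 = 0.04132231 m
R1 = sqrt(0.04132231 * 5957.3 * 9556.6 / (5957.3 + 9556.6)) = 12.31 m

12.31 m


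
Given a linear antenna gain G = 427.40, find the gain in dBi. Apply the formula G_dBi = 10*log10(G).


G_dBi = 10 * log10(427.40) = 26.31 dBi

26.31 dBi


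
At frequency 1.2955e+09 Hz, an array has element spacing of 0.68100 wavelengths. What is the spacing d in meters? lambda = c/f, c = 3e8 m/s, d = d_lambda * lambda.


lambda = c / f = 3.0000e+08 / 1.2955e+09 = 0.2315708 m
d = 0.68100 * 0.2315708 = 0.1577 m

0.1577 m


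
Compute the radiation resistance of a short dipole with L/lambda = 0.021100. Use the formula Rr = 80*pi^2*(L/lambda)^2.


Rr = 80 * pi^2 * (0.021100)^2 = 80 * 9.869604 * 4.452100e-04 = 0.3515 ohm

0.3515 ohm


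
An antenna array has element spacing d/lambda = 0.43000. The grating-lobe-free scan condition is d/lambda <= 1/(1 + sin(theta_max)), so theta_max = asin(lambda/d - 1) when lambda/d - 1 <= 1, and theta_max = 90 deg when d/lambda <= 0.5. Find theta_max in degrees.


lambda/d - 1 = 1/0.43000 - 1 = 1.325581 >= 1
d/lambda <= 0.5, so the array can scan to endfire without grating lobes: theta_max = 90 deg

90 deg


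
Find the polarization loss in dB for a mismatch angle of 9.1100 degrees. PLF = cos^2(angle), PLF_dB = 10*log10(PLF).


PLF_linear = cos^2(9.1100 deg) = 0.9749315
PLF_dB = 10 * log10(0.9749315) = -0.1103 dB

-0.1103 dB


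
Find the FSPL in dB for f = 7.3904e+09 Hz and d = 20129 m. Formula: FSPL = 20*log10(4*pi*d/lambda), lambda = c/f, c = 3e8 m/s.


lambda = c / f = 3.0000e+08 / 7.3904e+09 = 0.04059320 m
FSPL = 20 * log10(4*pi*20129/0.04059320) = 135.9 dB

135.9 dB


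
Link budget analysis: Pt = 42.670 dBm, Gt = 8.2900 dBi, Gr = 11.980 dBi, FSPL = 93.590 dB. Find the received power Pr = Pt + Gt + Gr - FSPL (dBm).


Pr = 42.670 + 8.2900 + 11.980 - 93.590 = -30.65 dBm

-30.65 dBm


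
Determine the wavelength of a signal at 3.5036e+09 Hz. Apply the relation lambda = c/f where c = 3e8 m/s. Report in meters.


lambda = c / f = 3.0000e+08 / 3.5036e+09 = 0.08563 m

0.08563 m


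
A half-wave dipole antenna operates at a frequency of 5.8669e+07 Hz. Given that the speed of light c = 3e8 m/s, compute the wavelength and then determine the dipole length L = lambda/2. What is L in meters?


lambda = c / f = 3.0000e+08 / 5.8669e+07 = 5.113433 m
L = lambda / 2 = 5.113433 / 2 = 2.557 m

2.557 m


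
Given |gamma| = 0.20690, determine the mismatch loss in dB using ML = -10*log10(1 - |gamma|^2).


ML = -10 * log10(1 - 0.20690^2) = -10 * log10(0.95719239) = 0.1900 dB

0.1900 dB


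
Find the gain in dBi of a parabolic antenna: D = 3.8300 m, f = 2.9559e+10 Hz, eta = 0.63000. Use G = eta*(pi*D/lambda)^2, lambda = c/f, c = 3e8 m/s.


lambda = c / f = 3.0000e+08 / 2.9559e+10 = 0.01014919 m
G_linear = 0.63000 * (pi * 3.8300 / 0.01014919)^2 = 885472.5
G_dBi = 10 * log10(885472.5) = 59.47 dBi

59.47 dBi


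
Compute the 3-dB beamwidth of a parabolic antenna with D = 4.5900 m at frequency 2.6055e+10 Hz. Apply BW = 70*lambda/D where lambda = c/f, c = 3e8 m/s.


lambda = c / f = 3.0000e+08 / 2.6055e+10 = 0.01151410 m
BW = 70 * 0.01151410 / 4.5900 = 0.1756 deg

0.1756 deg


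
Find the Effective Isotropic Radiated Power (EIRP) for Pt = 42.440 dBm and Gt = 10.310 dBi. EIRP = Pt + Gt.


EIRP = Pt + Gt = 42.440 + 10.310 = 52.75 dBm

52.75 dBm


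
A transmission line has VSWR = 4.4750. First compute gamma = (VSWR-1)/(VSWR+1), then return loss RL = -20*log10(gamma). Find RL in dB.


gamma = (4.4750 - 1) / (4.4750 + 1) = 0.6347032
RL = -20 * log10(0.6347032) = 3.949 dB

3.949 dB


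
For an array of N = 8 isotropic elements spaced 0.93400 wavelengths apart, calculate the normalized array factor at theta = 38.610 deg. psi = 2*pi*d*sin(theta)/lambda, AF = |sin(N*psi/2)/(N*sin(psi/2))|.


psi = 2*pi*0.93400*sin(38.610 deg) = 3.662035 rad
AF = |sin(8*3.662035/2) / (8*sin(3.662035/2))| = 0.1128

0.1128


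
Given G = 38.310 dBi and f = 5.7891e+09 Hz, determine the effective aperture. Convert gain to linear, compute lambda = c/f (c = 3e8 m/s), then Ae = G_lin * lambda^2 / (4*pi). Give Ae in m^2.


lambda = c / f = 3.0000e+08 / 5.7891e+09 = 0.05182153 m
G_linear = 10^(38.310/10) = 6776.415
Ae = G_linear * lambda^2 / (4*pi) = 6776.415 * 0.05182153^2 / (4*pi) = 1.448 m^2

1.448 m^2


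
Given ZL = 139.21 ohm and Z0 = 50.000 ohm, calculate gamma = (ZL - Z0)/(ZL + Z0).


gamma = (139.21 - 50.000) / (139.21 + 50.000) = 0.4715

0.4715


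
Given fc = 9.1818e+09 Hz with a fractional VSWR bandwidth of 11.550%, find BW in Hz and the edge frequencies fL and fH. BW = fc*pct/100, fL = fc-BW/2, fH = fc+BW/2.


BW = 9.1818e+09 * 11.550/100 = 1.060498e+09 Hz
fL = 9.1818e+09 - 1.060498e+09/2 = 8.652e+09 Hz
fH = 9.1818e+09 + 1.060498e+09/2 = 9.712e+09 Hz

BW=1.060e+09 Hz, fL=8.652e+09 Hz, fH=9.712e+09 Hz


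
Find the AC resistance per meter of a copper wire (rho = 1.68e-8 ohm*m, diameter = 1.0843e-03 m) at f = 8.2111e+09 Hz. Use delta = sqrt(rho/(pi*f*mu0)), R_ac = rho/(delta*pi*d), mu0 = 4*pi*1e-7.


delta = sqrt(1.68e-8 / (pi * 8.2111e+09 * 4*pi*1e-7)) = 7.199032e-07 m
R_ac = 1.68e-8 / (7.199032e-07 * pi * 1.0843e-03) = 6.851 ohm/m

6.851 ohm/m


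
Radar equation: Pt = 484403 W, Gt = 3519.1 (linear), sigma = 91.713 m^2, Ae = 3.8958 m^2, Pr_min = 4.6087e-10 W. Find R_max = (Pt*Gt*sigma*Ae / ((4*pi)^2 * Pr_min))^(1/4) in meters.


R^4 = 484403*3519.1*91.713*3.8958 / ((4*pi)^2 * 4.6087e-10) = 8.368889e+18
R_max = 8.368889e+18^0.25 = 53786 m

53786 m


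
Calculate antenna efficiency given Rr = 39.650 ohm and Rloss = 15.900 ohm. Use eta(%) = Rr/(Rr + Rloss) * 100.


eta = 39.650 / (39.650 + 15.900) * 100 = 71.38%

71.38%


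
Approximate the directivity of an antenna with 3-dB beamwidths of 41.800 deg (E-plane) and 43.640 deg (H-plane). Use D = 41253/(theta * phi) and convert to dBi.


D_linear = 41253 / (41.800 * 43.640) = 22.61489
D_dBi = 10 * log10(22.61489) = 13.54 dBi

13.54 dBi


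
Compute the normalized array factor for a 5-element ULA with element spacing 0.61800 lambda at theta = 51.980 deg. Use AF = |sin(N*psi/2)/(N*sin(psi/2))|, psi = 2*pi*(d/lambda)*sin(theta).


psi = 2*pi*0.61800*sin(51.980 deg) = 3.059018 rad
AF = |sin(5*3.059018/2) / (5*sin(3.059018/2))| = 0.1959

0.1959


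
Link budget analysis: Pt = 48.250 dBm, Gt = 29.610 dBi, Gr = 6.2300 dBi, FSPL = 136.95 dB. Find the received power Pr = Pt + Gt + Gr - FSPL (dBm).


Pr = 48.250 + 29.610 + 6.2300 - 136.95 = -52.86 dBm

-52.86 dBm


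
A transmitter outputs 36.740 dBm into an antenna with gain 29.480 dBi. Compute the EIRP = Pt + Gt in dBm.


EIRP = Pt + Gt = 36.740 + 29.480 = 66.22 dBm

66.22 dBm


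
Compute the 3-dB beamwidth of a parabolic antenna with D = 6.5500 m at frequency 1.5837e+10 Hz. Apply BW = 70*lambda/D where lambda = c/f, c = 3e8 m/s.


lambda = c / f = 3.0000e+08 / 1.5837e+10 = 0.01894298 m
BW = 70 * 0.01894298 / 6.5500 = 0.2024 deg

0.2024 deg


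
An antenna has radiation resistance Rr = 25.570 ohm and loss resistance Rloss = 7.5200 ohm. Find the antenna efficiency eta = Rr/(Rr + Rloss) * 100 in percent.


eta = 25.570 / (25.570 + 7.5200) * 100 = 77.27%

77.27%
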